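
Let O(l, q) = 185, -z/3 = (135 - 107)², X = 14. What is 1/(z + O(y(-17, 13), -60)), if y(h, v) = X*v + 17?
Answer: -1/2167 ≈ -0.00046147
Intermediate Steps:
y(h, v) = 17 + 14*v (y(h, v) = 14*v + 17 = 17 + 14*v)
z = -2352 (z = -3*(135 - 107)² = -3*28² = -3*784 = -2352)
1/(z + O(y(-17, 13), -60)) = 1/(-2352 + 185) = 1/(-2167) = -1/2167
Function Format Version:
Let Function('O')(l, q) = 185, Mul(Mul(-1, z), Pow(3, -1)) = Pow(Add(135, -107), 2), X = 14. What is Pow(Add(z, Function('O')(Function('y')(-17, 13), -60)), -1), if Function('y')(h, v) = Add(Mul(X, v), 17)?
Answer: Rational(-1, 2167) ≈ -0.00046147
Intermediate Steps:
Function('y')(h, v) = Add(17, Mul(14, v)) (Function('y')(h, v) = Add(Mul(14, v), 17) = Add(17, Mul(14, v)))
z = -2352 (z = Mul(-3, Pow(Add(135, -107), 2)) = Mul(-3, Pow(28, 2)) = Mul(-3, 784) = -2352)
Pow(Add(z, Function('O')(Function('y')(-17, 13), -60)), -1) = Pow(Add(-2352, 185), -1) = Pow(-2167, -1) = Rational(-1, 2167)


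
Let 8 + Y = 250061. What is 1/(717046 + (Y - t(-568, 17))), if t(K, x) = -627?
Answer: 1/967726 ≈ 1.0333e-6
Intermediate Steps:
Y = 250053 (Y = -8 + 250061 = 250053)
1/(717046 + (Y - t(-568, 17))) = 1/(717046 + (250053 - 1*(-627))) = 1/(717046 + (250053 + 627)) = 1/(717046 + 250680) = 1/967726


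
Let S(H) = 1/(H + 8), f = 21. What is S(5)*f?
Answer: 21/13 ≈ 1.6154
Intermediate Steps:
S(H) = 1/(8 + H)
S(5)*f = 21/(8 + 5) = 21/13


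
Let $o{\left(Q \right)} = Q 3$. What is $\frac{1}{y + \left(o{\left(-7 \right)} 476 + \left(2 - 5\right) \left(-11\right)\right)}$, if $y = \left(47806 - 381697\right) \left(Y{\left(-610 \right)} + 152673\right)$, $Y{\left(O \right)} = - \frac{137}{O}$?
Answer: $- \frac{610}{31095497612727} \approx -1.9617 \cdot 10^{-11}$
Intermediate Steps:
$o{\left(Q \right)} = 3 Q$
$y = - \frac{31095491535297}{610}$ ($y = \left(47806 - 381697\right) \left(- \frac{137}{-610} + 152673\right) = - 333891 \left(\left(-137\right) \left(- \frac{1}{610}\right) + 152673\right) = - 333891 \left(\frac{137}{610} + 152673\right) = \left(-333891\right) \frac{93130667}{610} = - \frac{31095491535297}{610} \approx -5.0976 \cdot 10^{10}$)
$\frac{1}{y + \left(o{\left(-7 \right)} 476 + \left(2 - 5\right) \left(-11\right)\right)} = \frac{1}{- \frac{31095491535297}{610} + \left(3 \left(-7\right) 476 + \left(2 - 5\right) \left(-11\right)\right)} = \frac{1}{- \frac{31095491535297}{610} - 9963} = \frac{1}{- \frac{31095497612727}{610}} = - \frac{610}{31095497612727}$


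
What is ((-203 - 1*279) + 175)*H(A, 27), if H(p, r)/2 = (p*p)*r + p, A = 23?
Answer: -8783884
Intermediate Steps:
H(p, r) = 2*p + 2*r*p² (H(p, r) = 2*((p*p)*r + p) = 2*(p²*r + p) = 2*(r*p² + p) = 2*(p + r*p²) = 2*p + 2*r*p²)
((-203 - 1*279) + 175)*H(A, 27) = ((-203 - 1*279) + 175)*(2*23*(1 + 23*27)) = ((-203 - 279) + 175)*(2*23*(1 + 621)) = (-482 + 175)*(2*23*622) = -307*28612 = -8783884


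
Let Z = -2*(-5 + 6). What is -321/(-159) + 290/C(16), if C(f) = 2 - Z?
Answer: 7899/106 ≈ 74.519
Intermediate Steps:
Z = -2 (Z = -2*1 = -2)
C(f) = 4 (C(f) = 2 - 1*(-2) = 2 + 2 = 4)
-321/(-159) + 290/C(16) = -321/(-159) + 290/4 = -321*(-1/159) + 290*(¼) = 107/53 + 145/2 = 7899/106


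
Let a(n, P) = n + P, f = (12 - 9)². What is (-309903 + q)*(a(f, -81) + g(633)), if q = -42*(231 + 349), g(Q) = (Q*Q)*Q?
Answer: -84781151995095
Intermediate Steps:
f = 9 (f = 3² = 9)
a(n, P) = P + n
g(Q) = Q³ (g(Q) = Q²*Q = Q³)
q = -24360 (q = -42*580 = -24360)
(-309903 + q)*(a(f, -81) + g(633)) = (-309903 - 24360)*((-81 + 9) + 633³) = -334263*(-72 + 253636137) = -334263*253636065 = -84781151995095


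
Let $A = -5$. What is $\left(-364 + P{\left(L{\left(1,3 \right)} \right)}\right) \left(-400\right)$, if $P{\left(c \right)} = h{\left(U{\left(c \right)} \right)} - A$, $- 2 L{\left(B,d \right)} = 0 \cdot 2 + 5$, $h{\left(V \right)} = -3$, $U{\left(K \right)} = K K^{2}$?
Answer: $144800$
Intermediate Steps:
$U{\left(K \right)} = K^{3}$
$L{\left(B,d \right)} = - \frac{5}{2}$ ($L{\left(B,d \right)} = - \frac{0 \cdot 2 + 5}{2} = - \frac{0 + 5}{2} = \left(- \frac{1}{2}\right) 5 = - \frac{5}{2}$)
$P{\left(c \right)} = 2$ ($P{\left(c \right)} = -3 - -5 = -3 + 5 = 2$)
$\left(-364 + P{\left(L{\left(1,3 \right)} \right)}\right) \left(-400\right) = \left(-364 + 2\right) \left(-400\right) = \left(-362\right) \left(-400\right) = 144800$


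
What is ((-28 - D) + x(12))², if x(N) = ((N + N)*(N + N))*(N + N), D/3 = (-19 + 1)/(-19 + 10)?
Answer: 190164100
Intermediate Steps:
D = 6 (D = 3*((-19 + 1)/(-19 + 10)) = 3*(-18/(-9)) = 3*(-18*(-⅑)) = 3*2 = 6)
x(N) = 8*N³ (x(N) = ((2*N)*(2*N))*(2*N) = (4*N²)*(2*N) = 8*N³)
((-28 - D) + x(12))² = ((-28 - 1*6) + 8*12³)² = ((-28 - 6) + 8*1728)² = (-34 + 13824)² = 13790² = 190164100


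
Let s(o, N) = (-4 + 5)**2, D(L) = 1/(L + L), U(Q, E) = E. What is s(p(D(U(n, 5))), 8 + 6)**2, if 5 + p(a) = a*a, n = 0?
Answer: 1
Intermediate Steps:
D(L) = 1/(2*L)
p(a) = -5 + a**2 (p(a) = -5 + a*a = -5 + a**2)
s(o, N) = 1 (s(o, N) = 1**2 = 1)
s(p(D(U(n, 5))), 8 + 6)**2 = 1**2 = 1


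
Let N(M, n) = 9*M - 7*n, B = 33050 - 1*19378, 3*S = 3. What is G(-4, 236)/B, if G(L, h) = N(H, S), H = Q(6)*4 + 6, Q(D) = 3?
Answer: 155/13672 ≈ 0.011337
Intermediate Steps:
S = 1 (S = (1/3)*3 = 1)
B = 13672 (B = 33050 - 19378 = 13672)
H = 18 (H = 3*4 + 6 = 12 + 6 = 18)
N(M, n) = -7*n + 9*M
G(L, h) = 155 (G(L, h) = -7*1 + 9*18 = -7 + 162 = 155)
G(-4, 236)/B = 155/13672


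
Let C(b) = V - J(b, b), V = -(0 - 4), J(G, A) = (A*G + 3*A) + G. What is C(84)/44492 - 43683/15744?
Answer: -171655059/58373504 ≈ -2.9406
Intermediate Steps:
J(G, A) = G + 3*A + A*G (J(G, A) = (3*A + A*G) + G = G + 3*A + A*G)
V = 4 (V = -1*(-4) = 4)
C(b) = 4 - b² - 4*b (C(b) = 4 - (b + 3*b + b*b) = 4 - (b + 3*b + b²) = 4 - (b² + 4*b) = 4 + (-b² - 4*b) = 4 - b² - 4*b)
C(84)/44492 - 43683/15744 = (4 - 1*84² - 4*84)/44492 - 43683/15744 = (4 - 1*7056 - 336)*(1/44492) - 43683*1/15744 = (4 - 7056 - 336)*(1/44492) - 14561/5248 = -7388*1/44492 - 14561/5248 = -1847/11123 - 14561/5248 = -171655059/58373504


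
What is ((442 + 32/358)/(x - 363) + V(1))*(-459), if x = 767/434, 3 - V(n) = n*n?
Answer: -9997613946/28062725 ≈ -356.26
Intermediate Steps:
V(n) = 3 - n**2 (V(n) = 3 - n*n = 3 - n**2)
x = 767/434 (x = 767*(1/434) = 767/434 ≈ 1.7673)
((442 + 32/358)/(x - 363) + V(1))*(-459) = ((442 + 32/358)/(767/434 - 363) + (3 - 1*1**2))*(-459) = ((442 + 32*(1/358))/(-156775/434) + (3 - 1*1))*(-459) = ((442 + 16/179)*(-434/156775) + (3 - 1))*(-459) = ((79134/179)*(-434/156775) + 2)*(-459) = (-34344156/28062725 + 2)*(-459) = (21781294/28062725)*(-459) = -9997613946/28062725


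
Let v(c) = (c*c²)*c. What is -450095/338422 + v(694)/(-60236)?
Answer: -19626218438342933/5096296898 ≈ -3.8511e+6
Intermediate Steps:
v(c) = c⁴ (v(c) = c³*c = c⁴)
-450095/338422 + v(694)/(-60236) = -450095/338422 + 694⁴/(-60236) = -450095*1/338422 + 231973236496*(-1/60236) = -450095/338422 - 57993309124/15059 = -19626218438342933/5096296898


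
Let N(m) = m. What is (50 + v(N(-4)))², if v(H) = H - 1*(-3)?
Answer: 2401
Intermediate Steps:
v(H) = 3 + H (v(H) = H + 3 = 3 + H)
(50 + v(N(-4)))² = (50 + (3 - 4))² = (50 - 1)² = 49² = 2401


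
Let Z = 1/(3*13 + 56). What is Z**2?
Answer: 1/9025 ≈ 0.00011080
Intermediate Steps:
Z = 1/95 (Z = 1/(39 + 56) = 1/95 ≈ 0.010526)
Z**2 = (1/95)**2 = 1/9025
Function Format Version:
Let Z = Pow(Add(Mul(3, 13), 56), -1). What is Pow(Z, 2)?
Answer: Rational(1, 9025) ≈ 0.00011080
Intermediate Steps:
Z = Rational(1, 95) (Z = Pow(Add(39, 56), -1) = Pow(95, -1) = Rational(1, 95) ≈ 0.010526)
Pow(Z, 2) = Pow(Rational(1, 95), 2) = Rational(1, 9025)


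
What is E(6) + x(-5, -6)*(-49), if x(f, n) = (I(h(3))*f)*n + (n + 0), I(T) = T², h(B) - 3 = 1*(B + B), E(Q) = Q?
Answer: -118770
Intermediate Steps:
h(B) = 3 + 2*B (h(B) = 3 + 1*(B + B) = 3 + 1*(2*B) = 3 + 2*B)
x(f, n) = n + 81*f*n (x(f, n) = ((3 + 2*3)²*f)*n + (n + 0) = ((3 + 6)²*f)*n + n = (9²*f)*n + n = (81*f)*n + n = 81*f*n + n = n + 81*f*n)
E(6) + x(-5, -6)*(-49) = 6 - 6*(1 + 81*(-5))*(-49) = 6 - 6*(1 - 405)*(-49) = 6 - 6*(-404)*(-49) = 6 + 2424*(-49) = 6 - 118776 = -118770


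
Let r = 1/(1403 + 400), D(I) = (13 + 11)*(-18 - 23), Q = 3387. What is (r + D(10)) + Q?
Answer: 4332610/1803 ≈ 2403.0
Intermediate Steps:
D(I) = -984 (D(I) = 24*(-41) = -984)
r = 1/1803 ≈ 0.00055463
(r + D(10)) + Q = (1/1803 - 984) + 3387 = -1774151/1803 + 3387 = 4332610/1803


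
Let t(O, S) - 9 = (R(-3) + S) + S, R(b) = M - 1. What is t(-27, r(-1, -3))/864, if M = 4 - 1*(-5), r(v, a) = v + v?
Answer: 13/864 ≈ 0.015046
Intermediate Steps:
r(v, a) = 2*v
M = 9 (M = 4 + 5 = 9)
R(b) = 8 (R(b) = 9 - 1 = 8)
t(O, S) = 17 + 2*S (t(O, S) = 9 + ((8 + S) + S) = 9 + (8 + 2*S) = 17 + 2*S)
t(-27, r(-1, -3))/864 = (17 + 2*(2*(-1)))/864 = (17 + 2*(-2))*(1/864) = (17 - 4)*(1/864) = 13*(1/864) = 13/864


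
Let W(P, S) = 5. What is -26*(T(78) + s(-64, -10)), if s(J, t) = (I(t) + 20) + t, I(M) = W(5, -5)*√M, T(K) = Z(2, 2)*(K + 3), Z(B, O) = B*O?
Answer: -8684 - 130*I*√10 ≈ -8684.0 - 411.1*I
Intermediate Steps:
T(K) = 12 + 4*K (T(K) = (2*2)*(K + 3) = 4*(3 + K) = 12 + 4*K)
I(M) = 5*√M
s(J, t) = 20 + t + 5*√t (s(J, t) = (5*√t + 20) + t = (20 + 5*√t) + t = 20 + t + 5*√t)
-26*(T(78) + s(-64, -10)) = -26*((12 + 4*78) + (20 - 10 + 5*√(-10))) = -26*((12 + 312) + (20 - 10 + 5*(I*√10))) = -26*(324 + (20 - 10 + 5*I*√10)) = -26*(324 + (10 + 5*I*√10)) = -26*(334 + 5*I*√10) = -8684 - 130*I*√10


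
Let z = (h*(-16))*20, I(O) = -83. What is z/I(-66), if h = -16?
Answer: -5120/83 ≈ -61.687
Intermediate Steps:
z = 5120 (z = -16*(-16)*20 = 256*20 = 5120)
z/I(-66) = 5120/(-83) = 5120*(-1/83) = -5120/83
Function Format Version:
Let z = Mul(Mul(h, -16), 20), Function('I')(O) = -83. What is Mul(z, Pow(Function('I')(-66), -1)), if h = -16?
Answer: Rational(-5120, 83) ≈ -61.687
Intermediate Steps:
z = 5120 (z = Mul(Mul(-16, -16), 20) = Mul(256, 20) = 5120)
Mul(z, Pow(Function('I')(-66), -1)) = Mul(5120, Pow(-83, -1)) = Mul(5120, Rational(-1, 83)) = Rational(-5120, 83)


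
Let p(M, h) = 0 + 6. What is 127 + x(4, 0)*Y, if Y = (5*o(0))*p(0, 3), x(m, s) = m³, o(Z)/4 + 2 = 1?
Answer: -7553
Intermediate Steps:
o(Z) = -4 (o(Z) = -8 + 4*1 = -8 + 4 = -4)
p(M, h) = 6
Y = -120 (Y = (5*(-4))*6 = -20*6 = -120)
127 + x(4, 0)*Y = 127 + 4³*(-120) = 127 + 64*(-120) = 127 - 7680 = -7553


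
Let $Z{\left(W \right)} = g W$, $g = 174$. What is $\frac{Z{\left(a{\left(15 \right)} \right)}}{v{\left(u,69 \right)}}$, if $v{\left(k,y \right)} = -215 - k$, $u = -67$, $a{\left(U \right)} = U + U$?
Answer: $- \frac{1305}{37} \approx -35.27$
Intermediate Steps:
$a{\left(U \right)} = 2 U$
$Z{\left(W \right)} = 174 W$
$\frac{Z{\left(a{\left(15 \right)} \right)}}{v{\left(u,69 \right)}} = \frac{174 \cdot 2 \cdot 15}{-215 - -67} = \frac{174 \cdot 30}{-215 + 67} = \frac{5220}{-148} = 5220 \left(- \frac{1}{148}\right) = - \frac{1305}{37}$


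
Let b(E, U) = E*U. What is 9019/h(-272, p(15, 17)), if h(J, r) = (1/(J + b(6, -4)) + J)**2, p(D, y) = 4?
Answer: 790208704/6482343169 ≈ 0.12190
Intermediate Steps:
h(J, r) = (J + 1/(-24 + J))**2 (h(J, r) = (1/(J + 6*(-4)) + J)**2 = (1/(J - 24) + J)**2 = (1/(-24 + J) + J)**2 = (J + 1/(-24 + J))**2)
9019/h(-272, p(15, 17)) = 9019/(((1 + (-272)**2 - 24*(-272))**2/(-24 - 272)**2)) = 9019/(((1 + 73984 + 6528)**2/(-296)**2)) = 9019/(((1/87616)*80513**2)) = 9019/(((1/87616)*6482343169)) = 9019/(6482343169/87616) = 9019*(87616/6482343169) = 790208704/6482343169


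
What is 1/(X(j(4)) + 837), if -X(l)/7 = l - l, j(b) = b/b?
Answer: 1/837 ≈ 0.0011947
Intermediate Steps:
j(b) = 1
X(l) = 0 (X(l) = -7*(l - l) = -7*0 = 0)
1/(X(j(4)) + 837) = 1/(0 + 837) = 1/837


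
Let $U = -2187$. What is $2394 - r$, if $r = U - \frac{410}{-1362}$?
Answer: $\frac{3119456}{681} \approx 4580.7$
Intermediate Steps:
$r = - \frac{1489142}{681}$ ($r = -2187 - \frac{410}{-1362} = -2187 - 410 \left(- \frac{1}{1362}\right) = -2187 - - \frac{205}{681} = -2187 + \frac{205}{681} = - \frac{1489142}{681} \approx -2186.7$)
$2394 - r = 2394 - - \frac{1489142}{681} = 2394 + \frac{1489142}{681} = \frac{3119456}{681}$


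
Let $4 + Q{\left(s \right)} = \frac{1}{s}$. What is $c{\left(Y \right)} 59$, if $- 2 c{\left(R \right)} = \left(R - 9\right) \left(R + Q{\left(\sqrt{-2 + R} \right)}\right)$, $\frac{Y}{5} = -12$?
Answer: $-130272 - \frac{4071 i \sqrt{62}}{124} \approx -1.3027 \cdot 10^{5} - 258.51 i$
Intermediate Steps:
$Y = -60$ ($Y = 5 \left(-12\right) = -60$)
$Q{\left(s \right)} = -4 + \frac{1}{s}$
$c{\left(R \right)} = - \frac{\left(-9 + R\right) \left(-4 + R + \frac{1}{\sqrt{-2 + R}}\right)}{2}$ ($c{\left(R \right)} = - \frac{\left(R - 9\right) \left(R - \left(4 - \frac{1}{\sqrt{-2 + R}}\right)\right)}{2} = - \frac{\left(-9 + R\right) \left(R - \left(4 - \frac{1}{\sqrt{-2 + R}}\right)\right)}{2} = - \frac{\left(-9 + R\right) \left(-4 + R + \frac{1}{\sqrt{-2 + R}}\right)}{2}$)
$c{\left(Y \right)} 59 = \left(-18 - \frac{\left(-60\right)^{2}}{2} + \frac{9}{2 \sqrt{-2 - 60}} + \frac{13}{2} \left(-60\right) - - \frac{30}{\sqrt{-2 - 60}}\right) 59 = \left(-18 - 1800 + \frac{9}{2 i \sqrt{62}} - 390 - - \frac{30}{i \sqrt{62}}\right) 59 = \left(-18 - 1800 + \frac{9 \left(- \frac{i \sqrt{62}}{62}\right)}{2} - 390 - - 30 \left(- \frac{i \sqrt{62}}{62}\right)\right) 59 = \left(-18 - 1800 - \frac{9 i \sqrt{62}}{124} - 390 - \frac{15 i \sqrt{62}}{31}\right) 59 = \left(-2208 - \frac{69 i \sqrt{62}}{124}\right) 59 = -130272 - \frac{4071 i \sqrt{62}}{124}$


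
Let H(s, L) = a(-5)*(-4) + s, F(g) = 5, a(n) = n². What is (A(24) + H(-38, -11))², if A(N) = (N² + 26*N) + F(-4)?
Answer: 1138489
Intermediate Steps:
A(N) = 5 + N² + 26*N (A(N) = (N² + 26*N) + 5 = 5 + N² + 26*N)
H(s, L) = -100 + s (H(s, L) = (-5)²*(-4) + s = 25*(-4) + s = -100 + s)
(A(24) + H(-38, -11))² = ((5 + 24² + 26*24) + (-100 - 38))² = ((5 + 576 + 624) - 138)² = (1205 - 138)² = 1067² = 1138489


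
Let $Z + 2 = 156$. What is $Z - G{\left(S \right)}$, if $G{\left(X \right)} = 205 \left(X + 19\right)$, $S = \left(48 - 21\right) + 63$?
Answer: $-22191$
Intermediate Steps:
$Z = 154$ ($Z = -2 + 156 = 154$)
$S = 90$ ($S = 27 + 63 = 90$)
$G{\left(X \right)} = 3895 + 205 X$ ($G{\left(X \right)} = 205 \left(19 + X\right) = 3895 + 205 X$)
$Z - G{\left(S \right)} = 154 - \left(3895 + 205 \cdot 90\right) = 154 - \left(3895 + 18450\right) = 154 - 22345 = -22191$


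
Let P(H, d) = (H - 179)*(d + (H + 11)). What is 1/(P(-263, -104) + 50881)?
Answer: 1/208233 ≈ 4.8023e-6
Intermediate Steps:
P(H, d) = (-179 + H)*(11 + H + d) (P(H, d) = (-179 + H)*(d + (11 + H)) = (-179 + H)*(11 + H + d))
1/(P(-263, -104) + 50881) = 1/((-1969 + (-263)² - 179*(-104) - 168*(-263) - 263*(-104)) + 50881) = 1/((-1969 + 69169 + 18616 + 44184 + 27352) + 50881) = 1/(157352 + 50881) = 1/208233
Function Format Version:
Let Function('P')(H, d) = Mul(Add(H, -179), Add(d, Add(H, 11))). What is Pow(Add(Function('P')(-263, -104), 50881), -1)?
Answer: Rational(1, 208233) ≈ 4.8023e-6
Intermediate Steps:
Function('P')(H, d) = Mul(Add(-179, H), Add(11, H, d)) (Function('P')(H, d) = Mul(Add(-179, H), Add(d, Add(11, H))) = Mul(Add(-179, H), Add(11, H, d)))
Pow(Add(Function('P')(-263, -104), 50881), -1) = Pow(Add(Add(-1969, Pow(-263, 2), Mul(-179, -104), Mul(-168, -263), Mul(-263, -104)), 50881), -1) = Pow(Add(Add(-1969, 69169, 18616, 44184, 27352), 50881), -1) = Pow(Add(157352, 50881), -1) = Pow(208233, -1) = Rational(1, 208233)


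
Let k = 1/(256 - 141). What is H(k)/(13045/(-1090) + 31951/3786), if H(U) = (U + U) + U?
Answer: -619011/83730235 ≈ -0.0073929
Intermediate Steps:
k = 1/115 ≈ 0.0086956
H(U) = 3*U (H(U) = 2*U + U = 3*U)
H(k)/(13045/(-1090) + 31951/3786) = (3*(1/115))/(13045/(-1090) + 31951/3786) = 3/(115*(13045*(-1/1090) + 31951*(1/3786))) = 3/(115*(-2609/218 + 31951/3786)) = 3/(115*(-728089/206337)) = (3/115)*(-206337/728089) = -619011/83730235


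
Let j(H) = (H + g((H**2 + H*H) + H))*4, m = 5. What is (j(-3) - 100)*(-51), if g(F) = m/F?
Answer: 5644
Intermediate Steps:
g(F) = 5/F
j(H) = 4*H + 20/(H + 2*H**2) (j(H) = (H + 5/((H**2 + H*H) + H))*4 = (H + 5/((H**2 + H**2) + H))*4 = (H + 5/(2*H**2 + H))*4 = (H + 5/(H + 2*H**2))*4 = 4*H + 20/(H + 2*H**2))
(j(-3) - 100)*(-51) = (4*(5 + (-3)**2*(1 + 2*(-3)))/(-3*(1 + 2*(-3))) - 100)*(-51) = (4*(-1/3)*(5 + 9*(1 - 6))/(1 - 6) - 100)*(-51) = (4*(-1/3)*(5 + 9*(-5))/(-5) - 100)*(-51) = (4*(-1/3)*(-1/5)*(5 - 45) - 100)*(-51) = (4*(-1/3)*(-1/5)*(-40) - 100)*(-51) = (-32/3 - 100)*(-51) = -332/3*(-51) = 5644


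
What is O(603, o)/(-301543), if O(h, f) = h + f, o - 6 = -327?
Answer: -282/301543 ≈ -0.00093519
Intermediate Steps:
o = -321 (o = 6 - 327 = -321)
O(h, f) = f + h
O(603, o)/(-301543) = (-321 + 603)/(-301543) = 282*(-1/301543) = -282/301543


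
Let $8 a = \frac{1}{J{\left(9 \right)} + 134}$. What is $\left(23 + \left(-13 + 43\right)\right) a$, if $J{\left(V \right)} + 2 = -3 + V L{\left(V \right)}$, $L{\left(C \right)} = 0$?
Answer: $\frac{53}{1032} \approx 0.051357$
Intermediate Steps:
$J{\left(V \right)} = -5$ ($J{\left(V \right)} = -2 + \left(-3 + V 0\right) = -2 + \left(-3 + 0\right) = -2 - 3 = -5$)
$a = \frac{1}{1032}$ ($a = \frac{1}{8 \left(-5 + 134\right)} = \frac{1}{8 \cdot 129} = \frac{1}{8} \cdot \frac{1}{129} = \frac{1}{1032} \approx 0.00096899$)
$\left(23 + \left(-13 + 43\right)\right) a = \left(23 + \left(-13 + 43\right)\right) \frac{1}{1032} = \left(23 + 30\right) \frac{1}{1032} = 53 \cdot \frac{1}{1032} = \frac{53}{1032}$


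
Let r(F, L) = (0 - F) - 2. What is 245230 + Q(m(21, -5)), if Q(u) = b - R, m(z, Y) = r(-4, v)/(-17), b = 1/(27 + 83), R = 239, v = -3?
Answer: 26949011/110 ≈ 2.4499e+5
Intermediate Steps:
r(F, L) = -2 - F (r(F, L) = -F - 2 = -2 - F)
b = 1/110 ≈ 0.0090909
m(z, Y) = -2/17 (m(z, Y) = (-2 - 1*(-4))/(-17) = (-2 + 4)*(-1/17) = 2*(-1/17) = -2/17)
Q(u) = -26289/110 (Q(u) = 1/110 - 1*239 = 1/110 - 239 = -26289/110)
245230 + Q(m(21, -5)) = 245230 - 26289/110 = 26949011/110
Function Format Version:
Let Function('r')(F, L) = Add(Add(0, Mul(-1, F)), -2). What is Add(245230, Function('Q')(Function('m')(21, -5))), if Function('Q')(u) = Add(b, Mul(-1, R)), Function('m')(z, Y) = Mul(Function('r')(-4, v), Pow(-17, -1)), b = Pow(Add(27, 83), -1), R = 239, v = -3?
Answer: Rational(26949011, 110) ≈ 2.4499e+5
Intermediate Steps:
Function('r')(F, L) = Add(-2, Mul(-1, F)) (Function('r')(F, L) = Add(Mul(-1, F), -2) = Add(-2, Mul(-1, F)))
b = Rational(1, 110) (b = Pow(110, -1) = Rational(1, 110) ≈ 0.0090909)
Function('m')(z, Y) = Rational(-2, 17) (Function('m')(z, Y) = Mul(Add(-2, Mul(-1, -4)), Pow(-17, -1)) = Mul(Add(-2, 4), Rational(-1, 17)) = Mul(2, Rational(-1, 17)) = Rational(-2, 17))
Function('Q')(u) = Rational(-26289, 110) (Function('Q')(u) = Add(Rational(1, 110), Mul(-1, 239)) = Add(Rational(1, 110), -239) = Rational(-26289, 110))
Add(245230, Function('Q')(Function('m')(21, -5))) = Add(245230, Rational(-26289, 110)) = Rational(26949011, 110)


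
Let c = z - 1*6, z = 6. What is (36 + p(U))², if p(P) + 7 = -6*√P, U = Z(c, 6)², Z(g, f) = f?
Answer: 49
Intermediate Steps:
c = 0 (c = 6 - 1*6 = 6 - 6 = 0)
U = 36 (U = 6² = 36)
p(P) = -7 - 6*√P
(36 + p(U))² = (36 + (-7 - 6*√36))² = (36 + (-7 - 6*6))² = (36 + (-7 - 36))² = (36 - 43)² = (-7)² = 49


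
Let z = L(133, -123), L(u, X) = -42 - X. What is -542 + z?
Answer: -461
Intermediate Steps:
z = 81 (z = -42 - 1*(-123) = -42 + 123 = 81)
-542 + z = -542 + 81 = -461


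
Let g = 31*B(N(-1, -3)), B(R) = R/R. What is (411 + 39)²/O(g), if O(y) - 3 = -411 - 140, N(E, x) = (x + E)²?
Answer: -50625/137 ≈ -369.53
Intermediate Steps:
N(E, x) = (E + x)²
B(R) = 1
g = 31 (g = 31*1 = 31)
O(y) = -548 (O(y) = 3 + (-411 - 140) = 3 - 551 = -548)
(411 + 39)²/O(g) = (411 + 39)²/(-548) = 450²*(-1/548) = 202500*(-1/548) = -50625/137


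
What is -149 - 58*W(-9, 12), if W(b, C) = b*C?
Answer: 6115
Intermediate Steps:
W(b, C) = C*b
-149 - 58*W(-9, 12) = -149 - 696*(-9) = -149 - 58*(-108) = -149 + 6264 = 6115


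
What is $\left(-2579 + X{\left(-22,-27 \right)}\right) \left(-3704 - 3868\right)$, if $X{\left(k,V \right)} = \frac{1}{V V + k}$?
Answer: $\frac{13806421344}{707} \approx 1.9528 \cdot 10^{7}$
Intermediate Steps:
$X{\left(k,V \right)} = \frac{1}{k + V^{2}}$ ($X{\left(k,V \right)} = \frac{1}{V^{2} + k} = \frac{1}{k + V^{2}}$)
$\left(-2579 + X{\left(-22,-27 \right)}\right) \left(-3704 - 3868\right) = \left(-2579 + \frac{1}{-22 + \left(-27\right)^{2}}\right) \left(-3704 - 3868\right) = \left(-2579 + \frac{1}{-22 + 729}\right) \left(-7572\right) = \left(-2579 + \frac{1}{707}\right) \left(-7572\right) = \left(- \frac{1823352}{707}\right) \left(-7572\right) = \frac{13806421344}{707}$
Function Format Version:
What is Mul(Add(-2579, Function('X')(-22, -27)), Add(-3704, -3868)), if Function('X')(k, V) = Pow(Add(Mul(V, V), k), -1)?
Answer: Rational(13806421344, 707) ≈ 1.9528e+7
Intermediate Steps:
Function('X')(k, V) = Pow(Add(k, Pow(V, 2)), -1) (Function('X')(k, V) = Pow(Add(Pow(V, 2), k), -1) = Pow(Add(k, Pow(V, 2)), -1))
Mul(Add(-2579, Function('X')(-22, -27)), Add(-3704, -3868)) = Mul(Add(-2579, Pow(Add(-22, Pow(-27, 2)), -1)), Add(-3704, -3868)) = Mul(Add(-2579, Pow(Add(-22, 729), -1)), -7572) = Mul(Add(-2579, Pow(707, -1)), -7572) = Mul(Add(-2579, Rational(1, 707)), -7572) = Mul(Rational(-1823352, 707), -7572) = Rational(13806421344, 707)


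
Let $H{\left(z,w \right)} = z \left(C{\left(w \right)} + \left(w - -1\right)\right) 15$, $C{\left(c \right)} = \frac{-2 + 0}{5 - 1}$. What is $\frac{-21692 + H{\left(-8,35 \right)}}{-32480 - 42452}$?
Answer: $\frac{6488}{18733} \approx 0.34634$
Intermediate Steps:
$C{\left(c \right)} = - \frac{1}{2}$ ($C{\left(c \right)} = - \frac{2}{4} = \left(-2\right) \frac{1}{4} = - \frac{1}{2}$)
$H{\left(z,w \right)} = 15 z \left(\frac{1}{2} + w\right)$ ($H{\left(z,w \right)} = z \left(- \frac{1}{2} + \left(w - -1\right)\right) 15 = z \left(- \frac{1}{2} + \left(w + 1\right)\right) 15 = z \left(- \frac{1}{2} + \left(1 + w\right)\right) 15 = z \left(\frac{1}{2} + w\right) 15 = 15 z \left(\frac{1}{2} + w\right)$)
$\frac{-21692 + H{\left(-8,35 \right)}}{-32480 - 42452} = \frac{-21692 + \frac{15}{2} \left(-8\right) \left(1 + 2 \cdot 35\right)}{-32480 - 42452} = \frac{-21692 + \frac{15}{2} \left(-8\right) \left(1 + 70\right)}{-74932} = \left(-21692 + \frac{15}{2} \left(-8\right) 71\right) \left(- \frac{1}{74932}\right) = \left(-21692 - 4260\right) \left(- \frac{1}{74932}\right) = \left(-25952\right) \left(- \frac{1}{74932}\right) = \frac{6488}{18733}$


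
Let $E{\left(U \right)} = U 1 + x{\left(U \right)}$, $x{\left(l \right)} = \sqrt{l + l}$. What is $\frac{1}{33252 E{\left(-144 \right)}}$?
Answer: $- \frac{1}{4854792} - \frac{i \sqrt{2}}{58257504} \approx -2.0598 \cdot 10^{-7} - 2.4275 \cdot 10^{-8} i$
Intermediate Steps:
$x{\left(l \right)} = \sqrt{2} \sqrt{l}$ ($x{\left(l \right)} = \sqrt{2 l} = \sqrt{2} \sqrt{l}$)
$E{\left(U \right)} = U + \sqrt{2} \sqrt{U}$ ($E{\left(U \right)} = U 1 + \sqrt{2} \sqrt{U} = U + \sqrt{2} \sqrt{U}$)
$\frac{1}{33252 E{\left(-144 \right)}} = \frac{1}{33252 \left(-144 + \sqrt{2} \sqrt{-144}\right)} = \frac{1}{33252 \left(-144 + \sqrt{2} \cdot 12 i\right)} = \frac{1}{33252 \left(-144 + 12 i \sqrt{2}\right)}$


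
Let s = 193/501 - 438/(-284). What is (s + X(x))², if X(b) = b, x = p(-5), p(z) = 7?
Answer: 403376144161/5061184164 ≈ 79.700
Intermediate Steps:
x = 7
s = 137125/71142 (s = 193*(1/501) - 438*(-1/284) = 193/501 + 219/142 = 137125/71142 ≈ 1.9275)
(s + X(x))² = (137125/71142 + 7)² = (635119/71142)² = 403376144161/5061184164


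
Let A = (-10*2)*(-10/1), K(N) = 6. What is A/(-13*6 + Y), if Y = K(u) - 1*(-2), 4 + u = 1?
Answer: -20/7 ≈ -2.8571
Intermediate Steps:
u = -3 (u = -4 + 1 = -3)
Y = 8 (Y = 6 - 1*(-2) = 6 + 2 = 8)
A = 200 (A = -(-200) = -20*(-10) = 200)
A/(-13*6 + Y) = 200/(-13*6 + 8) = 200/(-78 + 8) = 200/(-70) = 200*(-1/70) = -20/7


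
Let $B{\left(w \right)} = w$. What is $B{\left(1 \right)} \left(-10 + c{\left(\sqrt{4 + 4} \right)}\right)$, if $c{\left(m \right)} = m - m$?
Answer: $-10$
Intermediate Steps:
$c{\left(m \right)} = 0$
$B{\left(1 \right)} \left(-10 + c{\left(\sqrt{4 + 4} \right)}\right) = 1 \left(-10 + 0\right) = 1 \left(-10\right) = -10$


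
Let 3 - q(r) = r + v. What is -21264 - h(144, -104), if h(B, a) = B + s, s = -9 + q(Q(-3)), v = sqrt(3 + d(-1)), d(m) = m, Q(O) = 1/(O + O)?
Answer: -128413/6 + sqrt(2) ≈ -21401.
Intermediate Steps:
Q(O) = 1/(2*O)
v = sqrt(2) (v = sqrt(3 - 1) = sqrt(2) ≈ 1.4142)
q(r) = 3 - r - sqrt(2) (q(r) = 3 - (r + sqrt(2)) = 3 + (-r - sqrt(2)) = 3 - r - sqrt(2))
s = -35/6 - sqrt(2) (s = -9 + (3 - 1/(2*(-3)) - sqrt(2)) = -9 + (3 - (-1)/(2*3) - sqrt(2)) = -9 + (3 - 1*(-1/6) - sqrt(2)) = -9 + (3 + 1/6 - sqrt(2)) = -9 + (19/6 - sqrt(2)) = -35/6 - sqrt(2) ≈ -7.2475)
h(B, a) = -35/6 + B - sqrt(2) (h(B, a) = B + (-35/6 - sqrt(2)) = -35/6 + B - sqrt(2))
-21264 - h(144, -104) = -21264 - (-35/6 + 144 - sqrt(2)) = -21264 - (829/6 - sqrt(2)) = -21264 + (-829/6 + sqrt(2)) = -128413/6 + sqrt(2)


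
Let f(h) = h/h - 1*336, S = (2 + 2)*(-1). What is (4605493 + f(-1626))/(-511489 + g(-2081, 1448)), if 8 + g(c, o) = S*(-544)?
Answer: -4605158/509321 ≈ -9.0418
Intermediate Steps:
S = -4 (S = 4*(-1) = -4)
f(h) = -335 (f(h) = 1 - 336 = -335)
g(c, o) = 2168 (g(c, o) = -8 - 4*(-544) = -8 + 2176 = 2168)
(4605493 + f(-1626))/(-511489 + g(-2081, 1448)) = (4605493 - 335)/(-511489 + 2168) = 4605158/(-509321) = 4605158*(-1/509321) = -4605158/509321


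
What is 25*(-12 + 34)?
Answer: 550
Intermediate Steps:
25*(-12 + 34) = 25*22 = 550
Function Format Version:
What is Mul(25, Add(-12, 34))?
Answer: 550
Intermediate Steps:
Mul(25, Add(-12, 34)) = Mul(25, 22) = 550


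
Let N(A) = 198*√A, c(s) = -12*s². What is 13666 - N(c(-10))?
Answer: 13666 - 3960*I*√3 ≈ 13666.0 - 6858.9*I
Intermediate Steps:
13666 - N(c(-10)) = 13666 - 198*√(-12*(-10)²) = 13666 - 198*√(-12*100) = 13666 - 198*√(-1200) = 13666 - 198*20*I*√3 = 13666 - 3960*I*√3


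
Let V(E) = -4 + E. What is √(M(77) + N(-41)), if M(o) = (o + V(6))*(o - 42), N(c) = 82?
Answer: √2847 ≈ 53.357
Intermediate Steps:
M(o) = (-42 + o)*(2 + o) (M(o) = (o + (-4 + 6))*(o - 42) = (o + 2)*(-42 + o) = (2 + o)*(-42 + o) = (-42 + o)*(2 + o))
√(M(77) + N(-41)) = √((-84 + 77² - 40*77) + 82) = √((-84 + 5929 - 3080) + 82) = √(2765 + 82) = √2847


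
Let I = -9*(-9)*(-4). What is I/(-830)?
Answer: 162/415 ≈ 0.39036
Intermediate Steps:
I = -324 (I = 81*(-4) = -324)
I/(-830) = -324/(-830) = -324*(-1/830) = 162/415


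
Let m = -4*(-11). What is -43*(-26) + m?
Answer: 1162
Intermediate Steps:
m = 44
-43*(-26) + m = -43*(-26) + 44 = 1118 + 44 = 1162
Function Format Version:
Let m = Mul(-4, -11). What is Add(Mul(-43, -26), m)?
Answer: 1162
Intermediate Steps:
m = 44
Add(Mul(-43, -26), m) = Add(Mul(-43, -26), 44) = Add(1118, 44) = 1162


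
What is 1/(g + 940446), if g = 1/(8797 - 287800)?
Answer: 279003/262387255337 ≈ 1.0633e-6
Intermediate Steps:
g = -1/279003 (g = 1/(-279003) = -1/279003 ≈ -3.5842e-6)
1/(g + 940446) = 1/(-1/279003 + 940446) = 1/(262387255337/279003) = 279003/262387255337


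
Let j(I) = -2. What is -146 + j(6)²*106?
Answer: 278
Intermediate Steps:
-146 + j(6)²*106 = -146 + (-2)²*106 = -146 + 4*106 = -146 + 424 = 278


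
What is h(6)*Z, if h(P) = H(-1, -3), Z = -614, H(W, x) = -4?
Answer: 2456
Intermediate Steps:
h(P) = -4
h(6)*Z = -4*(-614) = 2456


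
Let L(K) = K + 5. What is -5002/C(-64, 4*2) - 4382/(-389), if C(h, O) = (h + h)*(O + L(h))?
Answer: 13329959/1269696 ≈ 10.499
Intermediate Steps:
L(K) = 5 + K
C(h, O) = 2*h*(5 + O + h) (C(h, O) = (h + h)*(O + (5 + h)) = (2*h)*(5 + O + h) = 2*h*(5 + O + h))
-5002/C(-64, 4*2) - 4382/(-389) = -5002*(-1/(128*(5 + 4*2 - 64))) - 4382/(-389) = -5002*(-1/(128*(5 + 8 - 64))) - 4382*(-1/389) = -5002/(2*(-64)*(-51)) + 4382/389 = -5002/6528 + 4382/389 = -5002*1/6528 + 4382/389 = -2501/3264 + 4382/389 = 13329959/1269696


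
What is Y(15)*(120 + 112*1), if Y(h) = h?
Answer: 3480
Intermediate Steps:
Y(15)*(120 + 112*1) = 15*(120 + 112*1) = 15*(120 + 112) = 15*232 = 3480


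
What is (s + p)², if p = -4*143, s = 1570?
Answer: 996004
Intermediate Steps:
p = -572
(s + p)² = (1570 - 572)² = 998² = 996004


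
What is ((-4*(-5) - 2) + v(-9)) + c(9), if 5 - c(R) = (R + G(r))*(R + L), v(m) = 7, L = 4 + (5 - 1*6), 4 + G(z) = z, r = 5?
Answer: -90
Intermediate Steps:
G(z) = -4 + z
L = 3 (L = 4 + (5 - 6) = 4 - 1 = 3)
c(R) = 5 - (1 + R)*(3 + R) (c(R) = 5 - (R + (-4 + 5))*(R + 3) = 5 - (R + 1)*(3 + R) = 5 - (1 + R)*(3 + R))
((-4*(-5) - 2) + v(-9)) + c(9) = ((-4*(-5) - 2) + 7) + (2 - 1*9² - 4*9) = ((20 - 2) + 7) + (2 - 1*81 - 36) = (18 + 7) + (2 - 81 - 36) = 25 - 115 = -90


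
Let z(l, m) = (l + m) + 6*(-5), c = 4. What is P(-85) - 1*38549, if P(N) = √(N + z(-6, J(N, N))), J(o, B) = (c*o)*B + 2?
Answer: -38549 + √28781 ≈ -38379.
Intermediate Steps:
J(o, B) = 2 + 4*B*o (J(o, B) = (4*o)*B + 2 = 4*B*o + 2 = 2 + 4*B*o)
z(l, m) = -30 + l + m (z(l, m) = (l + m) - 30 = -30 + l + m)
P(N) = √(-34 + N + 4*N²) (P(N) = √(N + (-30 - 6 + (2 + 4*N*N))) = √(N + (-30 - 6 + (2 + 4*N²))) = √(N + (-34 + 4*N²)) = √(-34 + N + 4*N²))
P(-85) - 1*38549 = √(-34 - 85 + 4*(-85)²) - 1*38549 = √(-34 - 85 + 4*7225) - 38549 = √(-34 - 85 + 28900) - 38549 = √28781 - 38549 = -38549 + √28781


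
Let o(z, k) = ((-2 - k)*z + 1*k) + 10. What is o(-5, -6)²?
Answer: 256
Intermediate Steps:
o(z, k) = 10 + k + z*(-2 - k) (o(z, k) = (z*(-2 - k) + k) + 10 = (k + z*(-2 - k)) + 10 = 10 + k + z*(-2 - k))
o(-5, -6)² = (10 - 6 - 2*(-5) - 1*(-6)*(-5))² = (10 - 6 + 10 - 30)² = (-16)² = 256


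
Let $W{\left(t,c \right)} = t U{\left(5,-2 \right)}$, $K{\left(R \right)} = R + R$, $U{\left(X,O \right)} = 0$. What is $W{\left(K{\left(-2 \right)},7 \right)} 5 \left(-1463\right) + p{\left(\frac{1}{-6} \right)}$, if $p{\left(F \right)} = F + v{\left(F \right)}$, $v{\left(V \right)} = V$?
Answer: $- \frac{1}{3} \approx -0.33333$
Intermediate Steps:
$p{\left(F \right)} = 2 F$ ($p{\left(F \right)} = F + F = 2 F$)
$K{\left(R \right)} = 2 R$
$W{\left(t,c \right)} = 0$ ($W{\left(t,c \right)} = t 0 = 0$)
$W{\left(K{\left(-2 \right)},7 \right)} 5 \left(-1463\right) + p{\left(\frac{1}{-6} \right)} = 0 \cdot 5 \left(-1463\right) + \frac{2}{-6} = 0 \left(-1463\right) + 2 \left(- \frac{1}{6}\right) = 0 - \frac{1}{3} = - \frac{1}{3}$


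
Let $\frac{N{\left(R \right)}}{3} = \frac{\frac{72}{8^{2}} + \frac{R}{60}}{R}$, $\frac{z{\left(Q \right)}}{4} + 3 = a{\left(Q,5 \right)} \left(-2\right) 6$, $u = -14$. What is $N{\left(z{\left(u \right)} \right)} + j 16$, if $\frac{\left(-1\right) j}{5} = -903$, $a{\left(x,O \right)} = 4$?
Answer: $\frac{196492891}{2720} \approx 72240.0$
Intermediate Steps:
$j = 4515$ ($j = \left(-5\right) \left(-903\right) = 4515$)
$z{\left(Q \right)} = -204$ ($z{\left(Q \right)} = -12 + 4 \cdot 4 \left(-2\right) 6 = -12 + 4 \left(\left(-8\right) 6\right) = -12 + 4 \left(-48\right) = -12 - 192 = -204$)
$N{\left(R \right)} = \frac{3 \left(\frac{9}{8} + \frac{R}{60}\right)}{R}$ ($N{\left(R \right)} = 3 \frac{\frac{72}{8^{2}} + \frac{R}{60}}{R} = 3 \frac{\frac{72}{64} + R \frac{1}{60}}{R} = 3 \frac{72 \cdot \frac{1}{64} + \frac{R}{60}}{R} = 3 \frac{\frac{9}{8} + \frac{R}{60}}{R} = \frac{3 \left(\frac{9}{8} + \frac{R}{60}\right)}{R}$)
$N{\left(z{\left(u \right)} \right)} + j 16 = \frac{135 + 2 \left(-204\right)}{40 \left(-204\right)} + 4515 \cdot 16 = \frac{1}{40} \left(- \frac{1}{204}\right) \left(135 - 408\right) + 72240 = \frac{1}{40} \left(- \frac{1}{204}\right) \left(-273\right) + 72240 = \frac{91}{2720} + 72240 = \frac{196492891}{2720}$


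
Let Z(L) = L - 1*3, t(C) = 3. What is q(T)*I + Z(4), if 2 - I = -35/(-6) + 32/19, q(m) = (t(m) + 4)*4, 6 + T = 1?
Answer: -8749/57 ≈ -153.49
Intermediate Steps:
T = -5 (T = -6 + 1 = -5)
Z(L) = -3 + L (Z(L) = L - 3 = -3 + L)
q(m) = 28 (q(m) = (3 + 4)*4 = 7*4 = 28)
I = -629/114 (I = 2 - (-35/(-6) + 32/19) = 2 - (-35*(-⅙) + 32*(1/19)) = 2 - (35/6 + 32/19) = 2 - 1*857/114 = 2 - 857/114 = -629/114 ≈ -5.5175)
q(T)*I + Z(4) = 28*(-629/114) + (-3 + 4) = -8806/57 + 1 = -8749/57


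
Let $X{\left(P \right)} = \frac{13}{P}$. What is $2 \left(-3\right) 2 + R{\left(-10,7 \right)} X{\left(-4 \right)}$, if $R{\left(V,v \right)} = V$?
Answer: $\frac{41}{2} \approx 20.5$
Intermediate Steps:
$2 \left(-3\right) 2 + R{\left(-10,7 \right)} X{\left(-4 \right)} = 2 \left(-3\right) 2 - 10 \frac{13}{-4} = \left(-6\right) 2 - 10 \cdot 13 \left(- \frac{1}{4}\right) = -12 - - \frac{65}{2} = -12 + \frac{65}{2} = \frac{41}{2}$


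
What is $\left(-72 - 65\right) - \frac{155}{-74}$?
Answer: $- \frac{9983}{74} \approx -134.91$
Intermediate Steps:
$\left(-72 - 65\right) - \frac{155}{-74} = -137 - - \frac{155}{74} = -137 + \frac{155}{74} = - \frac{9983}{74}$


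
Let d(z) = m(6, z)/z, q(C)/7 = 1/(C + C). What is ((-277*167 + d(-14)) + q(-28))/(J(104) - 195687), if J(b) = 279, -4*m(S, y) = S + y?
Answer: 2590519/10942848 ≈ 0.23673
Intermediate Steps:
q(C) = 7/(2*C) (q(C) = 7/(C + C) = 7/((2*C)) = 7*(1/(2*C)) = 7/(2*C))
m(S, y) = -S/4 - y/4 (m(S, y) = -(S + y)/4 = -S/4 - y/4)
d(z) = (-3/2 - z/4)/z (d(z) = (-1/4*6 - z/4)/z = (-3/2 - z/4)/z)
((-277*167 + d(-14)) + q(-28))/(J(104) - 195687) = ((-277*167 + (1/4)*(-6 - 1*(-14))/(-14)) + (7/2)/(-28))/(279 - 195687) = ((-46259 + (1/4)*(-1/14)*(-6 + 14)) + (7/2)*(-1/28))/(-195408) = ((-46259 + (1/4)*(-1/14)*8) - 1/8)*(-1/195408) = ((-46259 - 1/7) - 1/8)*(-1/195408) = (-323814/7 - 1/8)*(-1/195408) = -2590519/56*(-1/195408) = 2590519/10942848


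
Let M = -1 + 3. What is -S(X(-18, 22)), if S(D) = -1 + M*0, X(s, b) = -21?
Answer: 1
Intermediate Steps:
M = 2
S(D) = -1 (S(D) = -1 + 2*0 = -1 + 0 = -1)
-S(X(-18, 22)) = -1*(-1) = 1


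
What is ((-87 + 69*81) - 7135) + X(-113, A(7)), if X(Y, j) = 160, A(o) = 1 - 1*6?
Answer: -1473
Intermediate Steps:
A(o) = -5 (A(o) = 1 - 6 = -5)
((-87 + 69*81) - 7135) + X(-113, A(7)) = ((-87 + 69*81) - 7135) + 160 = ((-87 + 5589) - 7135) + 160 = (5502 - 7135) + 160 = -1633 + 160 = -1473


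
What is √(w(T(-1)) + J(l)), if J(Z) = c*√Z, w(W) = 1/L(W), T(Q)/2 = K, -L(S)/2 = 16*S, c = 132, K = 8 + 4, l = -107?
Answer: √(-3 + 304128*I*√107)/48 ≈ 26.129 + 26.129*I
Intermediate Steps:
K = 12
L(S) = -32*S
T(Q) = 24 (T(Q) = 2*12 = 24)
w(W) = -1/(32*W) (w(W) = 1/(-32*W) = -1/(32*W))
J(Z) = 132*√Z
√(w(T(-1)) + J(l)) = √(-1/32/24 + 132*√(-107)) = √(-1/32*1/24 + 132*(I*√107)) = √(-1/768 + 132*I*√107)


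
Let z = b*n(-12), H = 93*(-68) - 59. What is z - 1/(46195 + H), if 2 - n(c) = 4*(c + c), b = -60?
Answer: -234094561/39812 ≈ -5880.0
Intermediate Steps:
n(c) = 2 - 8*c (n(c) = 2 - 4*(c + c) = 2 - 4*2*c = 2 - 8*c)
H = -6383 (H = -6324 - 59 = -6383)
z = -5880 (z = -60*(2 - 8*(-12)) = -60*(2 + 96) = -60*98 = -5880)
z - 1/(46195 + H) = -5880 - 1/(46195 - 6383) = -5880 - 1/39812 = -234094561/39812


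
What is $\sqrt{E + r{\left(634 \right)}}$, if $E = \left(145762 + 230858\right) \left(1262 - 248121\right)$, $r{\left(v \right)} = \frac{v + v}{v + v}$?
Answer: $i \sqrt{92972036579} \approx 3.0491 \cdot 10^{5} i$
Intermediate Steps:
$r{\left(v \right)} = 1$ ($r{\left(v \right)} = \frac{2 v}{2 v} = 2 v \frac{1}{2 v} = 1$)
$E = -92972036580$ ($E = 376620 \left(-246859\right) = -92972036580$)
$\sqrt{E + r{\left(634 \right)}} = \sqrt{-92972036580 + 1} = \sqrt{-92972036579} = i \sqrt{92972036579}$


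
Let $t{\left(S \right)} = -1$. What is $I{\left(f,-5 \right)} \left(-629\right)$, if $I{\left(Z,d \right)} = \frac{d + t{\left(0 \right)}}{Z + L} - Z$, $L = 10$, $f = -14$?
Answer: $- \frac{19499}{2} \approx -9749.5$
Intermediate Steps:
$I{\left(Z,d \right)} = - Z + \frac{-1 + d}{10 + Z}$ ($I{\left(Z,d \right)} = \frac{d - 1}{Z + 10} - Z = \frac{-1 + d}{10 + Z} - Z = - Z + \frac{-1 + d}{10 + Z}$)
$I{\left(f,-5 \right)} \left(-629\right) = \frac{-1 - 5 - \left(-14\right)^{2} - -140}{10 - 14} \left(-629\right) = \frac{-1 - 5 - 196 + 140}{-4} \left(-629\right) = - \frac{-1 - 5 - 196 + 140}{4} \left(-629\right) = \left(- \frac{1}{4}\right) \left(-62\right) \left(-629\right) = \frac{31}{2} \left(-629\right) = - \frac{19499}{2}$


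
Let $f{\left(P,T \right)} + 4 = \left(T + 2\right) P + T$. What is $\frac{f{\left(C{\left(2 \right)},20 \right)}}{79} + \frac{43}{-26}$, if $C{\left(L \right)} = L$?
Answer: $- \frac{1837}{2054} \approx -0.89435$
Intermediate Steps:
$f{\left(P,T \right)} = -4 + T + P \left(2 + T\right)$ ($f{\left(P,T \right)} = -4 + \left(\left(T + 2\right) P + T\right) = -4 + \left(\left(2 + T\right) P + T\right) = -4 + \left(P \left(2 + T\right) + T\right) = -4 + \left(T + P \left(2 + T\right)\right) = -4 + T + P \left(2 + T\right)$)
$\frac{f{\left(C{\left(2 \right)},20 \right)}}{79} + \frac{43}{-26} = \frac{-4 + 20 + 2 \cdot 2 + 2 \cdot 20}{79} + \frac{43}{-26} = \left(-4 + 20 + 4 + 40\right) \frac{1}{79} + 43 \left(- \frac{1}{26}\right) = 60 \cdot \frac{1}{79} - \frac{43}{26} = \frac{60}{79} - \frac{43}{26} = - \frac{1837}{2054}$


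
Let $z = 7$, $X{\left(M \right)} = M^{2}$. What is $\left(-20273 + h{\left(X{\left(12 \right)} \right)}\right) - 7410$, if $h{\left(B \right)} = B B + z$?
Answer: $-6940$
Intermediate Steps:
$h{\left(B \right)} = 7 + B^{2}$ ($h{\left(B \right)} = B B + 7 = B^{2} + 7 = 7 + B^{2}$)
$\left(-20273 + h{\left(X{\left(12 \right)} \right)}\right) - 7410 = \left(-20273 + \left(7 + \left(12^{2}\right)^{2}\right)\right) - 7410 = \left(-20273 + \left(7 + 144^{2}\right)\right) - 7410 = \left(-20273 + \left(7 + 20736\right)\right) - 7410 = \left(-20273 + 20743\right) - 7410 = 470 - 7410 = -6940$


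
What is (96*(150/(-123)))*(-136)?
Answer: 652800/41 ≈ 15922.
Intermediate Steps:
(96*(150/(-123)))*(-136) = (96*(150*(-1/123)))*(-136) = (96*(-50/41))*(-136) = -4800/41*(-136) = 652800/41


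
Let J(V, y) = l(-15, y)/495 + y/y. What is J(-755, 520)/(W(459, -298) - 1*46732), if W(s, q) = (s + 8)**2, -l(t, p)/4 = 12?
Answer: 149/28273905 ≈ 5.2699e-6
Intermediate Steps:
l(t, p) = -48 (l(t, p) = -4*12 = -48)
W(s, q) = (8 + s)**2
J(V, y) = 149/165 (J(V, y) = -48/495 + y/y = -48*1/495 + 1 = -16/165 + 1 = 149/165)
J(-755, 520)/(W(459, -298) - 1*46732) = 149/(165*((8 + 459)**2 - 1*46732)) = 149/(165*(467**2 - 46732)) = 149/(165*(218089 - 46732)) = (149/165)/171357 = (149/165)*(1/171357) = 149/28273905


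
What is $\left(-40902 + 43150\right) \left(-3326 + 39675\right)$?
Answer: $81712552$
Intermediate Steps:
$\left(-40902 + 43150\right) \left(-3326 + 39675\right) = 2248 \cdot 36349 = 81712552$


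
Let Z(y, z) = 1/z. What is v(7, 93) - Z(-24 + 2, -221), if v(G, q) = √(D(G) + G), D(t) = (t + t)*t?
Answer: 1/221 + √105 ≈ 10.251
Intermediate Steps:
D(t) = 2*t² (D(t) = (2*t)*t = 2*t²)
v(G, q) = √(G + 2*G²) (v(G, q) = √(2*G² + G) = √(G + 2*G²))
v(7, 93) - Z(-24 + 2, -221) = √(7*(1 + 2*7)) - 1/(-221) = √(7*(1 + 14)) - 1*(-1/221) = √(7*15) + 1/221 = √105 + 1/221 = 1/221 + √105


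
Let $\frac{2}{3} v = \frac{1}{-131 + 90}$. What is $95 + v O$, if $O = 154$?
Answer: $\frac{3664}{41} \approx 89.366$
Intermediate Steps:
$v = - \frac{3}{82}$ ($v = \frac{3}{2 \left(-131 + 90\right)} = \frac{3}{2 \left(-41\right)} = \frac{3}{2} \left(- \frac{1}{41}\right) = - \frac{3}{82} \approx -0.036585$)
$95 + v O = 95 - \frac{231}{41} = \frac{3664}{41}$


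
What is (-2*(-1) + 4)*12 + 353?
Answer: 425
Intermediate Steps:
(-2*(-1) + 4)*12 + 353 = (2 + 4)*12 + 353 = 6*12 + 353 = 72 + 353 = 425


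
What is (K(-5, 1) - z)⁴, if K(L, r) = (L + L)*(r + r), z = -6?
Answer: 38416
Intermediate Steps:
K(L, r) = 4*L*r (K(L, r) = (2*L)*(2*r) = 4*L*r)
(K(-5, 1) - z)⁴ = (4*(-5)*1 - 1*(-6))⁴ = (-20 + 6)⁴ = (-14)⁴ = 38416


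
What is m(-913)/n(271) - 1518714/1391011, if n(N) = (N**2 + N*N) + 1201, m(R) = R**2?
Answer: 934607922997/205985081913 ≈ 4.5373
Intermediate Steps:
n(N) = 1201 + 2*N**2 (n(N) = (N**2 + N**2) + 1201 = 2*N**2 + 1201 = 1201 + 2*N**2)
m(-913)/n(271) - 1518714/1391011 = (-913)**2/(1201 + 2*271**2) - 1518714/1391011 = 833569/(1201 + 2*73441) - 1518714*1/1391011 = 833569/(1201 + 146882) - 1518714/1391011 = 833569/148083 - 1518714/1391011 = 934607922997/205985081913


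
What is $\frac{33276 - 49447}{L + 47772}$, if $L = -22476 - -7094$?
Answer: $- \frac{16171}{32390} \approx -0.49926$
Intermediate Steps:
$L = -15382$ ($L = -22476 + 7094 = -15382$)
$\frac{33276 - 49447}{L + 47772} = \frac{33276 - 49447}{-15382 + 47772} = - \frac{16171}{32390}$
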